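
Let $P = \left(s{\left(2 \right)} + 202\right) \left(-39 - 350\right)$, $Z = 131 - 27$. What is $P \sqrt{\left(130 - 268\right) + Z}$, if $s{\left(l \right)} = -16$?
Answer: $- 72354 i \sqrt{34} \approx - 4.2189 \cdot 10^{5} i$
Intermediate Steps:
$Z = 104$
$P = -72354$ ($P = \left(-16 + 202\right) \left(-39 - 350\right) = 186 \left(-389\right) = -72354$)
$P \sqrt{\left(130 - 268\right) + Z} = - 72354 \sqrt{\left(130 - 268\right) + 104} = - 72354 \sqrt{-138 + 104} = - 72354 \sqrt{-34} = - 72354 i \sqrt{34}$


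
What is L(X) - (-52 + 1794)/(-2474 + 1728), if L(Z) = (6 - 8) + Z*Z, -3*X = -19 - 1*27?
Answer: 790393/3357 ≈ 235.45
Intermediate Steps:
X = 46/3 (X = -(-19 - 1*27)/3 = -(-19 - 27)/3 = -⅓*(-46) = 46/3 ≈ 15.333)
L(Z) = -2 + Z²
L(X) - (-52 + 1794)/(-2474 + 1728) = (-2 + (46/3)²) - (-52 + 1794)/(-2474 + 1728) = (-2 + 2116/9) - 1742/(-746) = 2098/9 - 1742*(-1)/746 = 2098/9 - 1*(-871/373) = 2098/9 + 871/373 = 790393/3357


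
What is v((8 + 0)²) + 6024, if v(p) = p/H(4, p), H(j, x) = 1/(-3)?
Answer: 5832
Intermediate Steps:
H(j, x) = -⅓ (H(j, x) = 1*(-⅓) = -⅓)
v(p) = -3*p (v(p) = p/(-⅓) = p*(-3) = -3*p)
v((8 + 0)²) + 6024 = -3*(8 + 0)² + 6024 = -3*8² + 6024 = -3*64 + 6024 = -192 + 6024 = 5832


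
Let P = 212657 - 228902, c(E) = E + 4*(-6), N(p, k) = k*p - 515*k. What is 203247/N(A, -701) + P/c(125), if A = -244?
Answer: -261296076/1628423 ≈ -160.46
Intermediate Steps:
N(p, k) = -515*k + k*p
c(E) = -24 + E (c(E) = E - 24 = -24 + E)
P = -16245
203247/N(A, -701) + P/c(125) = 203247/((-701*(-515 - 244))) - 16245/(-24 + 125) = 203247/((-701*(-759))) - 16245/101 = 203247/532059 - 16245*1/101 = 203247*(1/532059) - 16245/101 = 6159/16123 - 16245/101 = -261296076/1628423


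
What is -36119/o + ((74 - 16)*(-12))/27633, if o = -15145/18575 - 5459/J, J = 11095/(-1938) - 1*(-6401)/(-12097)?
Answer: -181327035964779205191/4375264212508922503 ≈ -41.444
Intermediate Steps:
J = -146621353/23443986 (J = 11095*(-1/1938) + 6401*(-1/12097) = -11095/1938 - 6401/12097 = -146621353/23443986 ≈ -6.2541)
o = 475004257139173/544698326395 (o = -15145/18575 - 5459/(-146621353/23443986) = -15145*1/18575 - 5459*(-23443986/146621353) = -3029/3715 + 127980719574/146621353 = 475004257139173/544698326395 ≈ 872.05)
-36119/o + ((74 - 16)*(-12))/27633 = -36119/475004257139173/544698326395 + ((74 - 16)*(-12))/27633 = -36119*544698326395/475004257139173 + (58*(-12))*(1/27633) = -19673958851061005/475004257139173 - 696*1/27633 = -19673958851061005/475004257139173 - 232/9211 = -181327035964779205191/4375264212508922503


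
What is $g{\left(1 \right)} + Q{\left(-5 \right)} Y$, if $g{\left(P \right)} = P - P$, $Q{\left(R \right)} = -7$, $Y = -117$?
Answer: $819$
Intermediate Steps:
$g{\left(P \right)} = 0$
$g{\left(1 \right)} + Q{\left(-5 \right)} Y = 0 - -819 = 0 + 819 = 819$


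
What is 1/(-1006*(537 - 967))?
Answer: 1/432580 ≈ 2.3117e-6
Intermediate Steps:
1/(-1006*(537 - 967)) = 1/(-1006*(-430)) = 1/432580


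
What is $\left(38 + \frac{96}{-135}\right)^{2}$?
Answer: $\frac{2815684}{2025} \approx 1390.5$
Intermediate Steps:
$\left(38 + \frac{96}{-135}\right)^{2} = \left(38 + 96 \left(- \frac{1}{135}\right)\right)^{2} = \left(38 - \frac{32}{45}\right)^{2} = \left(\frac{1678}{45}\right)^{2} = \frac{2815684}{2025}$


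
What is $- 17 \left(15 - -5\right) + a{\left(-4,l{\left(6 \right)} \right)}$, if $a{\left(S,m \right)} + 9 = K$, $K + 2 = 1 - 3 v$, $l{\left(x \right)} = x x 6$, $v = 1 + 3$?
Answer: $-362$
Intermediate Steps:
$v = 4$
$l{\left(x \right)} = 6 x^{2}$ ($l{\left(x \right)} = x^{2} \cdot 6 = 6 x^{2}$)
$K = -13$ ($K = -2 + \left(1 - 12\right) = -2 - 11 = -13$)
$a{\left(S,m \right)} = -22$ ($a{\left(S,m \right)} = -9 - 13 = -22$)
$- 17 \left(15 - -5\right) + a{\left(-4,l{\left(6 \right)} \right)} = - 17 \left(15 - -5\right) - 22 = - 17 \left(15 + 5\right) - 22 = \left(-17\right) 20 - 22 = -340 - 22 = -362$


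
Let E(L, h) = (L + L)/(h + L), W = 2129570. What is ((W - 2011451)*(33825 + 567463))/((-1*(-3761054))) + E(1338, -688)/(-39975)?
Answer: 153788152210562458/8143857239375 ≈ 18884.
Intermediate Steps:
E(L, h) = 2*L/(L + h) (E(L, h) = (2*L)/(L + h) = 2*L/(L + h))
((W - 2011451)*(33825 + 567463))/((-1*(-3761054))) + E(1338, -688)/(-39975) = ((2129570 - 2011451)*(33825 + 567463))/((-1*(-3761054))) + (2*1338/(1338 - 688))/(-39975) = (118119*601288)/3761054 + (2*1338/650)*(-1/39975) = 71023537272*(1/3761054) + (2*1338*(1/650))*(-1/39975) = 35511768636/1880527 + (1338/325)*(-1/39975) = 35511768636/1880527 - 446/4330625 = 153788152210562458/8143857239375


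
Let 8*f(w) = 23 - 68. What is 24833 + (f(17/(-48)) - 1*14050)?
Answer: 86219/8 ≈ 10777.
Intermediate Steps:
f(w) = -45/8 (f(w) = (23 - 68)/8 = (⅛)*(-45) = -45/8)
24833 + (f(17/(-48)) - 1*14050) = 24833 + (-45/8 - 1*14050) = 24833 + (-45/8 - 14050) = 24833 - 112445/8 = 86219/8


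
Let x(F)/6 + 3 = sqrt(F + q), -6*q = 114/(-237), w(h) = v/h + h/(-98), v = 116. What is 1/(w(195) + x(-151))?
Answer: -559546972530/167598663469351 - 1460768400*I*sqrt(2119254)/167598663469351 ≈ -0.0033386 - 0.012688*I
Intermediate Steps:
w(h) = 116/h - h/98 (w(h) = 116/h + h/(-98) = 116/h + h*(-1/98) = 116/h - h/98)
q = 19/237 (q = -19/(-237) = -19*(-1)/237 = -1/6*(-38/79) = 19/237 ≈ 0.080169)
x(F) = -18 + 6*sqrt(19/237 + F) (x(F) = -18 + 6*sqrt(F + 19/237) = -18 + 6*sqrt(19/237 + F))
1/(w(195) + x(-151)) = 1/((116/195 - 1/98*195) + (-18 + 2*sqrt(4503 + 56169*(-151))/79)) = 1/((116*(1/195) - 195/98) + (-18 + 2*sqrt(4503 - 8481519)/79)) = 1/((116/195 - 195/98) + (-18 + 2*sqrt(-8477016)/79)) = 1/(-26657/19110 + (-18 + 2*(2*I*sqrt(2119254))/79)) = 1/(-26657/19110 + (-18 + 4*I*sqrt(2119254)/79)) = 1/(-370637/19110 + 4*I*sqrt(2119254)/79)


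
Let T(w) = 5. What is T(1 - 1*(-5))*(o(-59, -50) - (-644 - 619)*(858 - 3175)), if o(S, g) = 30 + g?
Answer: -14631955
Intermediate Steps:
T(1 - 1*(-5))*(o(-59, -50) - (-644 - 619)*(858 - 3175)) = 5*((30 - 50) - (-644 - 619)*(858 - 3175)) = 5*(-20 - (-1263)*(-2317)) = 5*(-20 - 1*2926371) = 5*(-20 - 2926371) = 5*(-2926391) = -14631955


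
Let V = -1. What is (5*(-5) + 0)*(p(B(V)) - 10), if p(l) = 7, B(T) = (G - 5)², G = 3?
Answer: 75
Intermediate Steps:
B(T) = 4 (B(T) = (3 - 5)² = (-2)² = 4)
(5*(-5) + 0)*(p(B(V)) - 10) = (5*(-5) + 0)*(7 - 10) = (-25 + 0)*(-3) = -25*(-3) = 75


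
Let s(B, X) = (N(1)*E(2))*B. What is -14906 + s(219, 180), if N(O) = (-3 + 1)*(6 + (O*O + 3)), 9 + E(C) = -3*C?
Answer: 50794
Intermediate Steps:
E(C) = -9 - 3*C
N(O) = -18 - 2*O² (N(O) = -2*(6 + (O² + 3)) = -2*(6 + (3 + O²)) = -2*(9 + O²) = -18 - 2*O²)
s(B, X) = 300*B (s(B, X) = ((-18 - 2*1²)*(-9 - 3*2))*B = ((-18 - 2*1)*(-9 - 6))*B = ((-18 - 2)*(-15))*B = (-20*(-15))*B = 300*B)
-14906 + s(219, 180) = -14906 + 300*219 = -14906 + 65700 = 50794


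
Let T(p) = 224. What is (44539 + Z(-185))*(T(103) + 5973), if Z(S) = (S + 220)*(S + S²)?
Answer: 7659113983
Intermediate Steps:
Z(S) = (220 + S)*(S + S²)
(44539 + Z(-185))*(T(103) + 5973) = (44539 - 185*(220 + (-185)² + 221*(-185)))*(224 + 5973) = (44539 - 185*(220 + 34225 - 40885))*6197 = (44539 - 185*(-6440))*6197 = (44539 + 1191400)*6197 = 1235939*6197 = 7659113983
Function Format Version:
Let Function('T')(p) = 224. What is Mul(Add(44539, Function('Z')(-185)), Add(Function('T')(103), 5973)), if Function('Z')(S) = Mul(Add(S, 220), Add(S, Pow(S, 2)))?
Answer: 7659113983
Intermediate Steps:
Function('Z')(S) = Mul(Add(220, S), Add(S, Pow(S, 2)))
Mul(Add(44539, Function('Z')(-185)), Add(Function('T')(103), 5973)) = Mul(Add(44539, Mul(-185, Add(220, Pow(-185, 2), Mul(221, -185)))), Add(224, 5973)) = Mul(Add(44539, Mul(-185, Add(220, 34225, -40885))), 6197) = Mul(Add(44539, Mul(-185, -6440)), 6197) = Mul(Add(44539, 1191400), 6197) = Mul(1235939, 6197) = 7659113983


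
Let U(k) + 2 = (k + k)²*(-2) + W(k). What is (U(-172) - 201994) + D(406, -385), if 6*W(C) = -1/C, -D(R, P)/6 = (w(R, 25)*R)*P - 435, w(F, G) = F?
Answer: 392505825265/1032 ≈ 3.8034e+8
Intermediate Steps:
D(R, P) = 2610 - 6*P*R² (D(R, P) = -6*((R*R)*P - 435) = -6*(R²*P - 435) = -6*(P*R² - 435) = -6*(-435 + P*R²) = 2610 - 6*P*R²)
W(C) = -1/(6*C) (W(C) = (-1/C)/6 = -1/(6*C))
U(k) = -2 - 8*k² - 1/(6*k) (U(k) = -2 + ((k + k)²*(-2) - 1/(6*k)) = -2 + ((2*k)²*(-2) - 1/(6*k)) = -2 + ((4*k²)*(-2) - 1/(6*k)) = -2 + (-8*k² - 1/(6*k)) = -2 - 8*k² - 1/(6*k))
(U(-172) - 201994) + D(406, -385) = ((-2 - 8*(-172)² - ⅙/(-172)) - 201994) + (2610 - 6*(-385)*406²) = ((-2 - 8*29584 - ⅙*(-1/172)) - 201994) + (2610 - 6*(-385)*164836) = ((-2 - 236672 + 1/1032) - 201994) + (2610 + 380771160) = (-244247567/1032 - 201994) + 380773770 = -452705375/1032 + 380773770 = 392505825265/1032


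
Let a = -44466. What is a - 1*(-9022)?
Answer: -35444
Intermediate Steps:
a - 1*(-9022) = -44466 - 1*(-9022) = -44466 + 9022 = -35444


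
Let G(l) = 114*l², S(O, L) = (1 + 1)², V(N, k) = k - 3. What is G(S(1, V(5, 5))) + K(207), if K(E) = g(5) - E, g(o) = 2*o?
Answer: 1627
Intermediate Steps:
V(N, k) = -3 + k
S(O, L) = 4 (S(O, L) = 2² = 4)
K(E) = 10 - E (K(E) = 2*5 - E = 10 - E)
G(S(1, V(5, 5))) + K(207) = 114*4² + (10 - 1*207) = 114*16 + (10 - 207) = 1824 - 197 = 1627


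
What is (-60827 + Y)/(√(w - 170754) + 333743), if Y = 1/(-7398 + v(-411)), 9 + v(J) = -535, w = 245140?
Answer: -53742416688335/294871411665182 + 161029345*√74386/294871411665182 ≈ -0.18211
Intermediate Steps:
v(J) = -544 (v(J) = -9 - 535 = -544)
Y = -1/7942 (Y = 1/(-7398 - 544) = 1/(-7942) = -1/7942 ≈ -0.00012591)
(-60827 + Y)/(√(w - 170754) + 333743) = (-60827 - 1/7942)/(√(245140 - 170754) + 333743) = -483088035/(7942*(√74386 + 333743)) = -483088035/(7942*(333743 + √74386))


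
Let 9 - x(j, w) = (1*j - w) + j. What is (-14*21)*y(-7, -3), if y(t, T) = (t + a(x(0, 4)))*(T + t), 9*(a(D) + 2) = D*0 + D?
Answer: -66640/3 ≈ -22213.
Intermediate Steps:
x(j, w) = 9 + w - 2*j (x(j, w) = 9 - ((1*j - w) + j) = 9 - ((j - w) + j) = 9 - (-w + 2*j) = 9 + (w - 2*j) = 9 + w - 2*j)
a(D) = -2 + D/9 (a(D) = -2 + (D*0 + D)/9 = -2 + (0 + D)/9 = -2 + D/9)
y(t, T) = (-5/9 + t)*(T + t) (y(t, T) = (t + (-2 + (9 + 4 - 2*0)/9))*(T + t) = (t + (-2 + (9 + 4 + 0)/9))*(T + t) = (t + (-2 + (1/9)*13))*(T + t) = (t + (-2 + 13/9))*(T + t) = (t - 5/9)*(T + t) = (-5/9 + t)*(T + t))
(-14*21)*y(-7, -3) = (-14*21)*((-7)**2 - 5/9*(-3) - 5/9*(-7) - 3*(-7)) = -294*(49 + 5/3 + 35/9 + 21) = -294*680/9 = -66640/3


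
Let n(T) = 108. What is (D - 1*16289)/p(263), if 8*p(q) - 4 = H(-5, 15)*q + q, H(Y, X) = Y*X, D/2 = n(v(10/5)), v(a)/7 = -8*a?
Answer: 64292/9729 ≈ 6.6083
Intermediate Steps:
v(a) = -56*a (v(a) = 7*(-8*a) = -56*a)
D = 216 (D = 2*108 = 216)
H(Y, X) = X*Y
p(q) = ½ - 37*q/4 (p(q) = ½ + ((15*(-5))*q + q)/8 = ½ + (-75*q + q)/8 = ½ + (-74*q)/8 = ½ - 37*q/4)
(D - 1*16289)/p(263) = (216 - 1*16289)/(½ - 37/4*263) = (216 - 16289)/(½ - 9731/4) = -16073/(-9729/4) = -16073*(-4/9729) = 64292/9729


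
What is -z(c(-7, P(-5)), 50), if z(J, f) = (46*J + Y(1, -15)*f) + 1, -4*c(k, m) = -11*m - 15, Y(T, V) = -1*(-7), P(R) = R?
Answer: 109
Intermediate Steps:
Y(T, V) = 7
c(k, m) = 15/4 + 11*m/4 (c(k, m) = -(-11*m - 15)/4 = -(-15 - 11*m)/4 = 15/4 + 11*m/4)
z(J, f) = 1 + 7*f + 46*J (z(J, f) = (46*J + 7*f) + 1 = (7*f + 46*J) + 1 = 1 + 7*f + 46*J)
-z(c(-7, P(-5)), 50) = -(1 + 7*50 + 46*(15/4 + (11/4)*(-5))) = -(1 + 350 + 46*(15/4 - 55/4)) = -(1 + 350 + 46*(-10)) = -(1 + 350 - 460) = -1*(-109) = 109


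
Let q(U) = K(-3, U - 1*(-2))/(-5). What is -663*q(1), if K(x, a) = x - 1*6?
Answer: -5967/5 ≈ -1193.4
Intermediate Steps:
K(x, a) = -6 + x (K(x, a) = x - 6 = -6 + x)
q(U) = 9/5 (q(U) = (-6 - 3)/(-5) = -9*(-⅕) = 9/5)
-663*q(1) = -663*9/5 = -5967/5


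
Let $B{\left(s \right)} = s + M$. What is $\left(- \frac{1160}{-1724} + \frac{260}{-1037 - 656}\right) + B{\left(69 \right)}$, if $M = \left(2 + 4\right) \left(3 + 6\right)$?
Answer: $\frac{90129919}{729683} \approx 123.52$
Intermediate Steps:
$M = 54$ ($M = 6 \cdot 9 = 54$)
$B{\left(s \right)} = 54 + s$ ($B{\left(s \right)} = s + 54 = 54 + s$)
$\left(- \frac{1160}{-1724} + \frac{260}{-1037 - 656}\right) + B{\left(69 \right)} = \left(- \frac{1160}{-1724} + \frac{260}{-1037 - 656}\right) + \left(54 + 69\right) = \left(\left(-1160\right) \left(- \frac{1}{1724}\right) + \frac{260}{-1037 - 656}\right) + 123 = \left(\frac{290}{431} + \frac{260}{-1693}\right) + 123 = \left(\frac{290}{431} + 260 \left(- \frac{1}{1693}\right)\right) + 123 = \left(\frac{290}{431} - \frac{260}{1693}\right) + 123 = \frac{378910}{729683} + 123 = \frac{90129919}{729683}$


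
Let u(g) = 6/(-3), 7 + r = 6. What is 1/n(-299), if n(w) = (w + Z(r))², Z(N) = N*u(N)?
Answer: 1/88209 ≈ 1.1337e-5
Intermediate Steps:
r = -1 (r = -7 + 6 = -1)
u(g) = -2 (u(g) = 6*(-⅓) = -2)
Z(N) = -2*N (Z(N) = N*(-2) = -2*N)
n(w) = (2 + w)² (n(w) = (w - 2*(-1))² = (w + 2)² = (2 + w)²)
1/n(-299) = 1/((2 - 299)²) = 1/((-297)²) = 1/88209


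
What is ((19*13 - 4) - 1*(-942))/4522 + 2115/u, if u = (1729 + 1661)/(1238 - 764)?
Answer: 151245579/510986 ≈ 295.99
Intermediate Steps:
u = 565/79 (u = 3390/474 = 3390*(1/474) = 565/79 ≈ 7.1519)
((19*13 - 4) - 1*(-942))/4522 + 2115/u = ((19*13 - 4) - 1*(-942))/4522 + 2115/(565/79) = ((247 - 4) + 942)*(1/4522) + 2115*(79/565) = (243 + 942)*(1/4522) + 33417/113 = 1185*(1/4522) + 33417/113 = 1185/4522 + 33417/113 = 151245579/510986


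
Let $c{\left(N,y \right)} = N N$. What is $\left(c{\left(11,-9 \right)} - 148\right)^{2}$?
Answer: $729$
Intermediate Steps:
$c{\left(N,y \right)} = N^{2}$
$\left(c{\left(11,-9 \right)} - 148\right)^{2} = \left(11^{2} - 148\right)^{2} = \left(121 - 148\right)^{2} = \left(-27\right)^{2} = 729$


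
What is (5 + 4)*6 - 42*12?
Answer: -450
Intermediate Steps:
(5 + 4)*6 - 42*12 = 9*6 - 504 = 54 - 504 = -450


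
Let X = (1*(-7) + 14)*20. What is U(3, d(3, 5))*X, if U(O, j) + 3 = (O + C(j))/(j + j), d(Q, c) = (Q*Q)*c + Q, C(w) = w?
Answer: -2765/8 ≈ -345.63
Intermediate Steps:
d(Q, c) = Q + c*Q² (d(Q, c) = Q²*c + Q = c*Q² + Q = Q + c*Q²)
U(O, j) = -3 + (O + j)/(2*j) (U(O, j) = -3 + (O + j)/(j + j) = -3 + (O + j)/((2*j)) = -3 + (O + j)*(1/(2*j)) = -3 + (O + j)/(2*j))
X = 140 (X = (-7 + 14)*20 = 7*20 = 140)
U(3, d(3, 5))*X = ((3 - 15*(1 + 3*5))/(2*((3*(1 + 3*5)))))*140 = ((3 - 15*(1 + 15))/(2*((3*(1 + 15)))))*140 = ((3 - 15*16)/(2*((3*16))))*140 = ((½)*(3 - 5*48)/48)*140 = ((½)*(1/48)*(3 - 240))*140 = ((½)*(1/48)*(-237))*140 = -79/32*140 = -2765/8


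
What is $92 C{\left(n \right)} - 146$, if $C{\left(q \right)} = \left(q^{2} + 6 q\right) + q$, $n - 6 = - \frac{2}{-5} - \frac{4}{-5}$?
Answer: $\frac{231502}{25} \approx 9260.1$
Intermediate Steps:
$n = \frac{36}{5}$ ($n = 6 - - \frac{6}{5} = 6 + \left(\frac{2}{5} + \frac{4}{5}\right) = 6 + \frac{6}{5} = \frac{36}{5} \approx 7.2$)
$C{\left(q \right)} = q^{2} + 7 q$
$92 C{\left(n \right)} - 146 = 92 \frac{36 \left(7 + \frac{36}{5}\right)}{5} - 146 = 92 \cdot \frac{36}{5} \cdot \frac{71}{5} - 146 = 92 \cdot \frac{2556}{25} - 146 = \frac{235152}{25} - 146 = \frac{231502}{25}$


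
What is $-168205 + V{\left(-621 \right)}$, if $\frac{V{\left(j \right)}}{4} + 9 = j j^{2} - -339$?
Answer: $-958099129$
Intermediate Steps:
$V{\left(j \right)} = 1320 + 4 j^{3}$ ($V{\left(j \right)} = -36 + 4 \left(j j^{2} - -339\right) = -36 + 4 \left(j^{3} + 339\right) = -36 + 4 \left(339 + j^{3}\right) = -36 + \left(1356 + 4 j^{3}\right) = 1320 + 4 j^{3}$)
$-168205 + V{\left(-621 \right)} = -168205 + \left(1320 + 4 \left(-621\right)^{3}\right) = -168205 + \left(1320 + 4 \left(-239483061\right)\right) = -168205 + \left(1320 - 957932244\right) = -168205 - 957930924 = -958099129$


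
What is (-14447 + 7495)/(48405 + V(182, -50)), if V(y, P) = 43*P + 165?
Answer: -158/1055 ≈ -0.14976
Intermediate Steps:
V(y, P) = 165 + 43*P
(-14447 + 7495)/(48405 + V(182, -50)) = (-14447 + 7495)/(48405 + (165 + 43*(-50))) = -6952/(48405 + (165 - 2150)) = -6952/(48405 - 1985) = -6952/46420 = -6952*1/46420 = -158/1055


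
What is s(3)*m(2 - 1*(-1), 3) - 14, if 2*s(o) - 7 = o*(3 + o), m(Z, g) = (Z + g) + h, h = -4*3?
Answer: -89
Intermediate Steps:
h = -12
m(Z, g) = -12 + Z + g (m(Z, g) = (Z + g) - 12 = -12 + Z + g)
s(o) = 7/2 + o*(3 + o)/2 (s(o) = 7/2 + (o*(3 + o))/2 = 7/2 + o*(3 + o)/2)
s(3)*m(2 - 1*(-1), 3) - 14 = (7/2 + (1/2)*3**2 + (3/2)*3)*(-12 + (2 - 1*(-1)) + 3) - 14 = (7/2 + (1/2)*9 + 9/2)*(-12 + (2 + 1) + 3) - 14 = (7/2 + 9/2 + 9/2)*(-12 + 3 + 3) - 14 = (25/2)*(-6) - 14 = -75 - 14 = -89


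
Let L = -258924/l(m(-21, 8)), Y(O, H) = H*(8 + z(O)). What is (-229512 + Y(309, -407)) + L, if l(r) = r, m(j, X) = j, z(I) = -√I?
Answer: -1543068/7 + 407*√309 ≈ -2.1328e+5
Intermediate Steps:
Y(O, H) = H*(8 - √O)
L = 86308/7 (L = -258924/(-21) = -258924*(-1/21) = 86308/7 ≈ 12330.)
(-229512 + Y(309, -407)) + L = (-229512 - 407*(8 - √309)) + 86308/7 = (-229512 + (-3256 + 407*√309)) + 86308/7 = (-232768 + 407*√309) + 86308/7 = -1543068/7 + 407*√309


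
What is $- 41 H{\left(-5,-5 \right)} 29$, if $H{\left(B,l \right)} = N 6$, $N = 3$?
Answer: $-21402$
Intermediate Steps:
$H{\left(B,l \right)} = 18$ ($H{\left(B,l \right)} = 3 \cdot 6 = 18$)
$- 41 H{\left(-5,-5 \right)} 29 = \left(-41\right) 18 \cdot 29 = \left(-738\right) 29 = -21402$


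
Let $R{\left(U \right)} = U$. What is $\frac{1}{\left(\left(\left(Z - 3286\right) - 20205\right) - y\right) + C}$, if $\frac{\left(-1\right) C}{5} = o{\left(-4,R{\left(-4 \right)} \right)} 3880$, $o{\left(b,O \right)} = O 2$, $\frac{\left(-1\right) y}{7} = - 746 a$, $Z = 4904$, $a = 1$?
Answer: $\frac{1}{131391} \approx 7.6109 \cdot 10^{-6}$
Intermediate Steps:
$y = 5222$ ($y = - 7 \left(\left(-746\right) 1\right) = \left(-7\right) \left(-746\right) = 5222$)
$o{\left(b,O \right)} = 2 O$
$C = 155200$ ($C = - 5 \cdot 2 \left(-4\right) 3880 = - 5 \left(\left(-8\right) 3880\right) = \left(-5\right) \left(-31040\right) = 155200$)
$\frac{1}{\left(\left(\left(Z - 3286\right) - 20205\right) - y\right) + C} = \frac{1}{\left(\left(\left(4904 - 3286\right) - 20205\right) - 5222\right) + 155200} = \frac{1}{\left(\left(1618 - 20205\right) - 5222\right) + 155200} = \frac{1}{\left(-18587 - 5222\right) + 155200} = \frac{1}{-23809 + 155200} = \frac{1}{131391}$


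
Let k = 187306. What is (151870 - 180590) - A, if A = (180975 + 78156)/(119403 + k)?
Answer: -8808941611/306709 ≈ -28721.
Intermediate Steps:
A = 259131/306709 (A = (180975 + 78156)/(119403 + 187306) = 259131/306709 ≈ 0.84488)
(151870 - 180590) - A = (151870 - 180590) - 1*259131/306709 = -28720 - 259131/306709 = -8808941611/306709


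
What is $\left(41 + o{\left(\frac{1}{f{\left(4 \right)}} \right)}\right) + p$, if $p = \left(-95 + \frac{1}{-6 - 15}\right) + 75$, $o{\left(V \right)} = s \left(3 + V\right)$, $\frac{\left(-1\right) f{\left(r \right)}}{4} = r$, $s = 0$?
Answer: $\frac{440}{21} \approx 20.952$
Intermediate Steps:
$f{\left(r \right)} = - 4 r$
$o{\left(V \right)} = 0$ ($o{\left(V \right)} = 0 \left(3 + V\right) = 0$)
$p = - \frac{421}{21}$ ($p = \left(-95 + \frac{1}{-21}\right) + 75 = \left(-95 - \frac{1}{21}\right) + 75 = - \frac{1996}{21} + 75 = - \frac{421}{21} \approx -20.048$)
$\left(41 + o{\left(\frac{1}{f{\left(4 \right)}} \right)}\right) + p = \left(41 + 0\right) - \frac{421}{21} = 41 - \frac{421}{21} = \frac{440}{21}$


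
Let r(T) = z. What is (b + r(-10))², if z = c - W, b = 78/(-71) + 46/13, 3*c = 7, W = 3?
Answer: 24108100/7667361 ≈ 3.1442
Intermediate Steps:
c = 7/3 (c = (⅓)*7 = 7/3 ≈ 2.3333)
b = 2252/923 (b = 78*(-1/71) + 46*(1/13) = -78/71 + 46/13 = 2252/923 ≈ 2.4399)
z = -⅔ (z = 7/3 - 1*3 = 7/3 - 3 = -⅔ ≈ -0.66667)
r(T) = -⅔
(b + r(-10))² = (2252/923 - ⅔)² = (4910/2769)² = 24108100/7667361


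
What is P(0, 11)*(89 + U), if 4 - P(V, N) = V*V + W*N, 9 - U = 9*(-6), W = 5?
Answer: -7752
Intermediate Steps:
U = 63 (U = 9 - 9*(-6) = 9 - 1*(-54) = 9 + 54 = 63)
P(V, N) = 4 - V² - 5*N (P(V, N) = 4 - (V*V + 5*N) = 4 - (V² + 5*N) = 4 + (-V² - 5*N) = 4 - V² - 5*N)
P(0, 11)*(89 + U) = (4 - 1*0² - 5*11)*(89 + 63) = (4 - 1*0 - 55)*152 = (4 + 0 - 55)*152 = -51*152 = -7752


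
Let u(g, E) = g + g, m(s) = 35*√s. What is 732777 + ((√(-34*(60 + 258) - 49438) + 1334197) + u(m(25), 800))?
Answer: 2067324 + 5*I*√2410 ≈ 2.0673e+6 + 245.46*I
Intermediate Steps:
u(g, E) = 2*g
732777 + ((√(-34*(60 + 258) - 49438) + 1334197) + u(m(25), 800)) = 732777 + ((√(-34*(60 + 258) - 49438) + 1334197) + 2*(35*√25)) = 732777 + ((√(-34*318 - 49438) + 1334197) + 2*(35*5)) = 732777 + ((√(-10812 - 49438) + 1334197) + 2*175) = 732777 + ((√(-60250) + 1334197) + 350) = 732777 + ((5*I*√2410 + 1334197) + 350) = 732777 + ((1334197 + 5*I*√2410) + 350) = 732777 + (1334547 + 5*I*√2410) = 2067324 + 5*I*√2410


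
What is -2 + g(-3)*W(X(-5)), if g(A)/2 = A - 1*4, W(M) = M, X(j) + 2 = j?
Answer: 96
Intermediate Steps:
X(j) = -2 + j
g(A) = -8 + 2*A (g(A) = 2*(A - 1*4) = 2*(A - 4) = 2*(-4 + A) = -8 + 2*A)
-2 + g(-3)*W(X(-5)) = -2 + (-8 + 2*(-3))*(-2 - 5) = -2 + (-8 - 6)*(-7) = -2 - 14*(-7) = -2 + 98 = 96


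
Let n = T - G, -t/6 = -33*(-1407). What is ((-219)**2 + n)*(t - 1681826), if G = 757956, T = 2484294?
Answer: -3478357051188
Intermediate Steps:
t = -278586 (t = -(-198)*(-1407) = -6*46431 = -278586)
n = 1726338 (n = 2484294 - 1*757956 = 2484294 - 757956 = 1726338)
((-219)**2 + n)*(t - 1681826) = ((-219)**2 + 1726338)*(-278586 - 1681826) = (47961 + 1726338)*(-1960412) = 1774299*(-1960412) = -3478357051188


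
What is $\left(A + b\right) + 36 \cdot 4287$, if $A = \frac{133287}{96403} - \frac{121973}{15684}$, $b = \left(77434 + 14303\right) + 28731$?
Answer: $\frac{415483714279789}{1511984652} \approx 2.7479 \cdot 10^{5}$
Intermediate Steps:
$b = 120468$ ($b = 91737 + 28731 = 120468$)
$A = - \frac{9668089811}{1511984652}$ ($A = 133287 \cdot \frac{1}{96403} - \frac{121973}{15684} = \frac{133287}{96403} - \frac{121973}{15684} = - \frac{9668089811}{1511984652} \approx -6.3943$)
$\left(A + b\right) + 36 \cdot 4287 = \left(- \frac{9668089811}{1511984652} + 120468\right) + 36 \cdot 4287 = \frac{182136098967325}{1511984652} + 154332 = \frac{415483714279789}{1511984652}$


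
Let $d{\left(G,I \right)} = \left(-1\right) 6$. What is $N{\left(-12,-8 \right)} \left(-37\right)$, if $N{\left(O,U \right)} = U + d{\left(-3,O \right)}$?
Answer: $518$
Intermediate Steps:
$d{\left(G,I \right)} = -6$
$N{\left(O,U \right)} = -6 + U$ ($N{\left(O,U \right)} = U - 6 = -6 + U$)
$N{\left(-12,-8 \right)} \left(-37\right) = \left(-6 - 8\right) \left(-37\right) = \left(-14\right) \left(-37\right) = 518$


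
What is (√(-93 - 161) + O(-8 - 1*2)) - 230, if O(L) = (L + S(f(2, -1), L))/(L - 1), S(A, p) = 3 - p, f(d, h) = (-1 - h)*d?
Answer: -2533/11 + I*√254 ≈ -230.27 + 15.937*I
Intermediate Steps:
f(d, h) = d*(-1 - h)
O(L) = 3/(-1 + L) (O(L) = (L + (3 - L))/(L - 1) = 3/(-1 + L))
(√(-93 - 161) + O(-8 - 1*2)) - 230 = (√(-93 - 161) + 3/(-1 + (-8 - 1*2))) - 230 = (√(-254) + 3/(-1 + (-8 - 2))) - 230 = (I*√254 + 3/(-1 - 10)) - 230 = (I*√254 + 3/(-11)) - 230 = (I*√254 + 3*(-1/11)) - 230 = (I*√254 - 3/11) - 230 = (-3/11 + I*√254) - 230 = -2533/11 + I*√254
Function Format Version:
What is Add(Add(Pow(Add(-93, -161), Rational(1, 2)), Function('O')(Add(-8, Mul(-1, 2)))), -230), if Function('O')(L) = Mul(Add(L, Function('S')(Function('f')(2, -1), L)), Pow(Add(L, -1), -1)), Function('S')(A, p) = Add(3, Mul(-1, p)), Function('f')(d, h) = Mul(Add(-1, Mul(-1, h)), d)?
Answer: Add(Rational(-2533, 11), Mul(I, Pow(254, Rational(1, 2)))) ≈ Add(-230.27, Mul(15.937, I))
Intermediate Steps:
Function('f')(d, h) = Mul(d, Add(-1, Mul(-1, h)))
Function('O')(L) = Mul(3, Pow(Add(-1, L), -1)) (Function('O')(L) = Mul(Add(L, Add(3, Mul(-1, L))), Pow(Add(L, -1), -1)) = Mul(3, Pow(Add(-1, L), -1)))
Add(Add(Pow(Add(-93, -161), Rational(1, 2)), Function('O')(Add(-8, Mul(-1, 2)))), -230) = Add(Add(Pow(Add(-93, -161), Rational(1, 2)), Mul(3, Pow(Add(-1, Add(-8, Mul(-1, 2))), -1))), -230) = Add(Add(Pow(-254, Rational(1, 2)), Mul(3, Pow(Add(-1, Add(-8, -2)), -1))), -230) = Add(Add(Mul(I, Pow(254, Rational(1, 2))), Mul(3, Pow(Add(-1, -10), -1))), -230) = Add(Add(Mul(I, Pow(254, Rational(1, 2))), Mul(3, Pow(-11, -1))), -230) = Add(Add(Mul(I, Pow(254, Rational(1, 2))), Mul(3, Rational(-1, 11))), -230) = Add(Add(Mul(I, Pow(254, Rational(1, 2))), Rational(-3, 11)), -230) = Add(Add(Rational(-3, 11), Mul(I, Pow(254, Rational(1, 2)))), -230) = Add(Rational(-2533, 11), Mul(I, Pow(254, Rational(1, 2))))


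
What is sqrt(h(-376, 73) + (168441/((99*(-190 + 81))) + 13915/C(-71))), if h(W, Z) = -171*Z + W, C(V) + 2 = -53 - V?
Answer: I*sqrt(2485193432205)/14388 ≈ 109.57*I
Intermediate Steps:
C(V) = -55 - V (C(V) = -2 + (-53 - V) = -55 - V)
h(W, Z) = W - 171*Z
sqrt(h(-376, 73) + (168441/((99*(-190 + 81))) + 13915/C(-71))) = sqrt((-376 - 171*73) + (168441/((99*(-190 + 81))) + 13915/(-55 - 1*(-71)))) = sqrt((-376 - 12483) + (168441/((99*(-109))) + 13915/(-55 + 71))) = sqrt(-12859 + (168441/(-10791) + 13915/16)) = sqrt(-12859 + (168441*(-1/10791) + 13915*(1/16))) = sqrt(-12859 + (-56147/3597 + 13915/16)) = sqrt(-12859 + 49153903/57552) = sqrt(-690907265/57552) = I*sqrt(2485193432205)/14388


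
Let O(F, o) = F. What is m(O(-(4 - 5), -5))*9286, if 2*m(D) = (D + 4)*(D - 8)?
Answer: -162505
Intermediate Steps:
m(D) = (-8 + D)*(4 + D)/2 (m(D) = ((D + 4)*(D - 8))/2 = ((4 + D)*(-8 + D))/2 = ((-8 + D)*(4 + D))/2 = (-8 + D)*(4 + D)/2)
m(O(-(4 - 5), -5))*9286 = (-16 + (-(4 - 5))²/2 - (-2)*(4 - 5))*9286 = (-16 + (-1*(-1))²/2 - (-2)*(-1))*9286 = (-16 + (½)*1² - 2*1)*9286 = (-16 + (½)*1 - 2)*9286 = (-16 + ½ - 2)*9286 = -35/2*9286 = -162505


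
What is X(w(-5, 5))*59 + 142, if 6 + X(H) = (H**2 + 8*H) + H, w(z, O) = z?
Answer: -1392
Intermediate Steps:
X(H) = -6 + H**2 + 9*H (X(H) = -6 + ((H**2 + 8*H) + H) = -6 + (H**2 + 9*H) = -6 + H**2 + 9*H)
X(w(-5, 5))*59 + 142 = (-6 + (-5)**2 + 9*(-5))*59 + 142 = (-6 + 25 - 45)*59 + 142 = -26*59 + 142 = -1534 + 142 = -1392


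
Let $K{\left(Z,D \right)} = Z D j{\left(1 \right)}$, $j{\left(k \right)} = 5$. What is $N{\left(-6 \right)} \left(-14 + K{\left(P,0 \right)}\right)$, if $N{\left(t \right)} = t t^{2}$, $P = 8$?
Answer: $3024$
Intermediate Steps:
$N{\left(t \right)} = t^{3}$
$K{\left(Z,D \right)} = 5 D Z$ ($K{\left(Z,D \right)} = Z D 5 = D Z 5 = 5 D Z$)
$N{\left(-6 \right)} \left(-14 + K{\left(P,0 \right)}\right) = \left(-6\right)^{3} \left(-14 + 5 \cdot 0 \cdot 8\right) = - 216 \left(-14 + 0\right) = \left(-216\right) \left(-14\right) = 3024$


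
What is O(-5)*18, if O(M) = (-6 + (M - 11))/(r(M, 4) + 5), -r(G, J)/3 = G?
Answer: -99/5 ≈ -19.800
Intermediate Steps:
r(G, J) = -3*G
O(M) = (-17 + M)/(5 - 3*M) (O(M) = (-6 + (M - 11))/(-3*M + 5) = (-6 + (-11 + M))/(5 - 3*M) = (-17 + M)/(5 - 3*M))
O(-5)*18 = ((17 - 1*(-5))/(-5 + 3*(-5)))*18 = ((17 + 5)/(-5 - 15))*18 = (22/(-20))*18 = -1/20*22*18 = -11/10*18 = -99/5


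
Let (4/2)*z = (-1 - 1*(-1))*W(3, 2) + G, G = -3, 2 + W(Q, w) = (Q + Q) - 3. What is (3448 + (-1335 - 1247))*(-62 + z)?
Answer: -54991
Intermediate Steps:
W(Q, w) = -5 + 2*Q (W(Q, w) = -2 + ((Q + Q) - 3) = -2 + (2*Q - 3) = -2 + (-3 + 2*Q) = -5 + 2*Q)
z = -3/2 (z = ((-1 - 1*(-1))*(-5 + 2*3) - 3)/2 = ((-1 + 1)*(-5 + 6) - 3)/2 = (0*1 - 3)/2 = (0 - 3)/2 = (½)*(-3) = -3/2 ≈ -1.5000)
(3448 + (-1335 - 1247))*(-62 + z) = (3448 + (-1335 - 1247))*(-62 - 3/2) = (3448 - 2582)*(-127/2) = 866*(-127/2) = -54991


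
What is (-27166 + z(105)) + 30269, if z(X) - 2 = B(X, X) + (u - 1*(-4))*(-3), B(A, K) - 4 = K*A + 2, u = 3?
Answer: 14115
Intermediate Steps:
B(A, K) = 6 + A*K (B(A, K) = 4 + (K*A + 2) = 4 + (A*K + 2) = 4 + (2 + A*K) = 6 + A*K)
z(X) = -13 + X**2 (z(X) = 2 + ((6 + X*X) + (3 - 1*(-4))*(-3)) = 2 + ((6 + X**2) + (3 + 4)*(-3)) = 2 + ((6 + X**2) + 7*(-3)) = 2 + ((6 + X**2) - 21) = 2 + (-15 + X**2) = -13 + X**2)
(-27166 + z(105)) + 30269 = (-27166 + (-13 + 105**2)) + 30269 = (-27166 + (-13 + 11025)) + 30269 = (-27166 + 11012) + 30269 = -16154 + 30269 = 14115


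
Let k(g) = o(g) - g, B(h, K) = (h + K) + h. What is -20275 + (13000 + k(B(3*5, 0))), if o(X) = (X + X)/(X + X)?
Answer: -7304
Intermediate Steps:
o(X) = 1 (o(X) = (2*X)/((2*X)) = (2*X)*(1/(2*X)) = 1)
B(h, K) = K + 2*h (B(h, K) = (K + h) + h = K + 2*h)
k(g) = 1 - g
-20275 + (13000 + k(B(3*5, 0))) = -20275 + (13000 + (1 - (0 + 2*(3*5)))) = -20275 + (13000 + (1 - (0 + 2*15))) = -20275 + (13000 + (1 - (0 + 30))) = -20275 + (13000 + (1 - 1*30)) = -20275 + (13000 + (1 - 30)) = -20275 + (13000 - 29) = -20275 + 12971 = -7304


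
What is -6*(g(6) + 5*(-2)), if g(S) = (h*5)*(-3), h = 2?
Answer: 240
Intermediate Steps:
g(S) = -30 (g(S) = (2*5)*(-3) = 10*(-3) = -30)
-6*(g(6) + 5*(-2)) = -6*(-30 + 5*(-2)) = -6*(-30 - 10) = -6*(-40) = 240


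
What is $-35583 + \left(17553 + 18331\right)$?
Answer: $301$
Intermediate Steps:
$-35583 + \left(17553 + 18331\right) = -35583 + 35884 = 301$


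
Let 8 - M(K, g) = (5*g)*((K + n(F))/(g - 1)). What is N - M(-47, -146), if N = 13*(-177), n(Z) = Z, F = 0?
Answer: -373733/147 ≈ -2542.4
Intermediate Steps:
N = -2301
M(K, g) = 8 - 5*K*g/(-1 + g) (M(K, g) = 8 - 5*g*(K + 0)/(g - 1) = 8 - 5*g*K/(-1 + g) = 8 - 5*K*g/(-1 + g))
N - M(-47, -146) = -2301 - (-8 + 8*(-146) - 5*(-47)*(-146))/(-1 - 146) = -2301 - (-8 - 1168 - 34310)/(-147) = -2301 - (-1)*(-35486)/147 = -2301 - 1*35486/147 = -2301 - 35486/147 = -373733/147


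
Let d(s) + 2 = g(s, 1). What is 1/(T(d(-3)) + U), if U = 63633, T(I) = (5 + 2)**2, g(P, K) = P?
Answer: 1/63682 ≈ 1.5703e-5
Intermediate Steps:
d(s) = -2 + s
T(I) = 49 (T(I) = 7**2 = 49)
1/(T(d(-3)) + U) = 1/(49 + 63633) = 1/63682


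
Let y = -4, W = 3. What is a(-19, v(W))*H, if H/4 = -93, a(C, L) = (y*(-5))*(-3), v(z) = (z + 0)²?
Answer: 22320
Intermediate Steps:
v(z) = z²
a(C, L) = -60 (a(C, L) = -4*(-5)*(-3) = 20*(-3) = -60)
H = -372 (H = 4*(-93) = -372)
a(-19, v(W))*H = -60*(-372) = 22320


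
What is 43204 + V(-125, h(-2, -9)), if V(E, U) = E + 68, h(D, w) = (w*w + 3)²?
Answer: 43147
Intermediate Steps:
h(D, w) = (3 + w²)² (h(D, w) = (w² + 3)² = (3 + w²)²)
V(E, U) = 68 + E
43204 + V(-125, h(-2, -9)) = 43204 + (68 - 125) = 43204 - 57 = 43147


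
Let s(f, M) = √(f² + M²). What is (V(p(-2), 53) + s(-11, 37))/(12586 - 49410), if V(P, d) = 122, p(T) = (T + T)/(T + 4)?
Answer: -61/18412 - √1490/36824 ≈ -0.0043613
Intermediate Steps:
s(f, M) = √(M² + f²)
p(T) = 2*T/(4 + T) (p(T) = (2*T)/(4 + T) = 2*T/(4 + T))
(V(p(-2), 53) + s(-11, 37))/(12586 - 49410) = (122 + √(37² + (-11)²))/(12586 - 49410) = (122 + √(1369 + 121))/(-36824) = (122 + √1490)*(-1/36824) = -61/18412 - √1490/36824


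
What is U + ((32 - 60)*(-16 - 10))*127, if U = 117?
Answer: 92573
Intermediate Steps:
U + ((32 - 60)*(-16 - 10))*127 = 117 + ((32 - 60)*(-16 - 10))*127 = 117 - 28*(-26)*127 = 117 + 728*127 = 117 + 92456 = 92573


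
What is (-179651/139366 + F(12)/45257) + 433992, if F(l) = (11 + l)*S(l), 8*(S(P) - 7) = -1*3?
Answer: 10949216069528365/25229148248 ≈ 4.3399e+5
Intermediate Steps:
S(P) = 53/8 (S(P) = 7 + (-1*3)/8 = 7 + (⅛)*(-3) = 7 - 3/8 = 53/8)
F(l) = 583/8 + 53*l/8 (F(l) = (11 + l)*(53/8) = 583/8 + 53*l/8)
(-179651/139366 + F(12)/45257) + 433992 = (-179651/139366 + (583/8 + (53/8)*12)/45257) + 433992 = (-179651*1/139366 + (583/8 + 159/2)*(1/45257)) + 433992 = (-179651/139366 + (1219/8)*(1/45257)) + 433992 = (-179651/139366 + 1219/362056) + 433992 = -32436917651/25229148248 + 433992 = 10949216069528365/25229148248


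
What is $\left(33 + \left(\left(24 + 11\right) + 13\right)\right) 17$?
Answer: $1377$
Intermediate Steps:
$\left(33 + \left(\left(24 + 11\right) + 13\right)\right) 17 = \left(33 + \left(35 + 13\right)\right) 17 = \left(33 + 48\right) 17 = 81 \cdot 17 = 1377$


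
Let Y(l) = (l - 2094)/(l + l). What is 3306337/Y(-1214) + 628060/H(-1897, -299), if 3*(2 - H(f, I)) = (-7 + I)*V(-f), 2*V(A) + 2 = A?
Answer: 193965883493293/79927069 ≈ 2.4268e+6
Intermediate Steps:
V(A) = -1 + A/2
H(f, I) = 2 - (-1 - f/2)*(-7 + I)/3 (H(f, I) = 2 - (-7 + I)*(-1 + (-f)/2)/3 = 2 - (-7 + I)*(-1 - f/2)/3 = 2 - (-1 - f/2)*(-7 + I)/3)
Y(l) = (-2094 + l)/(2*l) (Y(l) = (-2094 + l)/((2*l)) = (-2094 + l)*(1/(2*l)) = (-2094 + l)/(2*l))
3306337/Y(-1214) + 628060/H(-1897, -299) = 3306337/(((1/2)*(-2094 - 1214)/(-1214))) + 628060/(-1/3 - 7/6*(-1897) + (1/3)*(-299) + (1/6)*(-299)*(-1897)) = 3306337/(((1/2)*(-1/1214)*(-3308))) + 628060/(-1/3 + 13279/6 - 299/3 + 567203/6) = 3306337/(827/607) + 628060/96647 = 3306337*(607/827) + 628060*(1/96647) = 2006946559/827 + 628060/96647 = 193965883493293/79927069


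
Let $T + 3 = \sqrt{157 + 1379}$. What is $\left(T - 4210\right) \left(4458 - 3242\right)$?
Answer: $-5123008 + 19456 \sqrt{6} \approx -5.0754 \cdot 10^{6}$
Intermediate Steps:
$T = -3 + 16 \sqrt{6}$ ($T = -3 + \sqrt{157 + 1379} = -3 + \sqrt{1536} = -3 + 16 \sqrt{6} \approx 36.192$)
$\left(T - 4210\right) \left(4458 - 3242\right) = \left(\left(-3 + 16 \sqrt{6}\right) - 4210\right) \left(4458 - 3242\right) = \left(-4213 + 16 \sqrt{6}\right) 1216 = -5123008 + 19456 \sqrt{6}$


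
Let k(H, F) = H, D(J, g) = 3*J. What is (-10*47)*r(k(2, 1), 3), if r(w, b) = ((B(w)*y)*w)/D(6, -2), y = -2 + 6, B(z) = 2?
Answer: -3760/9 ≈ -417.78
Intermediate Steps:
y = 4
r(w, b) = 4*w/9 (r(w, b) = ((2*4)*w)/((3*6)) = (8*w)/18 = (8*w)*(1/18) = 4*w/9)
(-10*47)*r(k(2, 1), 3) = (-10*47)*((4/9)*2) = -470*8/9 = -3760/9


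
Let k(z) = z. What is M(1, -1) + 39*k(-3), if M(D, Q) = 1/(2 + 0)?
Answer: -233/2 ≈ -116.50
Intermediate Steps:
M(D, Q) = ½ (M(D, Q) = 1/2 = ½)
M(1, -1) + 39*k(-3) = ½ + 39*(-3) = ½ - 117 = -233/2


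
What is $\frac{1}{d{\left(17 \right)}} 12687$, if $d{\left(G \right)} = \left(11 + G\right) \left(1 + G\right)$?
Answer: $\frac{4229}{168} \approx 25.173$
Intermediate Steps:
$d{\left(G \right)} = \left(1 + G\right) \left(11 + G\right)$
$\frac{1}{d{\left(17 \right)}} 12687 = \frac{1}{11 + 17^{2} + 12 \cdot 17} \cdot 12687 = \frac{1}{11 + 289 + 204} \cdot 12687 = \frac{1}{504} \cdot 12687 = \frac{4229}{168}$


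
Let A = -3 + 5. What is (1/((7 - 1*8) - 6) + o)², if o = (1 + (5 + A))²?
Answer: 199809/49 ≈ 4077.7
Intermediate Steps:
A = 2
o = 64 (o = (1 + (5 + 2))² = (1 + 7)² = 8² = 64)
(1/((7 - 1*8) - 6) + o)² = (1/((7 - 1*8) - 6) + 64)² = (1/((7 - 8) - 6) + 64)² = (1/(-1 - 6) + 64)² = (1/(-7) + 64)² = (-⅐ + 64)² = (447/7)² = 199809/49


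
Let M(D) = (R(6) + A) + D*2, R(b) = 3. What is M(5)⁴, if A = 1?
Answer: 38416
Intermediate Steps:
M(D) = 4 + 2*D (M(D) = (3 + 1) + D*2 = 4 + 2*D)
M(5)⁴ = (4 + 2*5)⁴ = (4 + 10)⁴ = 14⁴ = 38416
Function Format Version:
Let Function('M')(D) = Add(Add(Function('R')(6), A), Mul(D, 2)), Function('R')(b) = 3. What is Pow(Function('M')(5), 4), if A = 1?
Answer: 38416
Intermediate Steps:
Function('M')(D) = Add(4, Mul(2, D)) (Function('M')(D) = Add(Add(3, 1), Mul(D, 2)) = Add(4, Mul(2, D)))
Pow(Function('M')(5), 4) = Pow(Add(4, Mul(2, 5)), 4) = Pow(Add(4, 10), 4) = Pow(14, 4) = 38416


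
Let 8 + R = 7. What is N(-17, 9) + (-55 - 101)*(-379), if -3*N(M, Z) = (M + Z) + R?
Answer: 59127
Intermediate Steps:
R = -1 (R = -8 + 7 = -1)
N(M, Z) = 1/3 - M/3 - Z/3 (N(M, Z) = -((M + Z) - 1)/3 = -(-1 + M + Z)/3 = 1/3 - M/3 - Z/3)
N(-17, 9) + (-55 - 101)*(-379) = (1/3 - 1/3*(-17) - 1/3*9) + (-55 - 101)*(-379) = (1/3 + 17/3 - 3) - 156*(-379) = 3 + 59124 = 59127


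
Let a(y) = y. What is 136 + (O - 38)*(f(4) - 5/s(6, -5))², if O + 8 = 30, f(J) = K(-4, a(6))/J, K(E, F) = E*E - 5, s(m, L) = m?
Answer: 695/9 ≈ 77.222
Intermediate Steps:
K(E, F) = -5 + E² (K(E, F) = E² - 5 = -5 + E²)
f(J) = 11/J (f(J) = (-5 + (-4)²)/J = (-5 + 16)/J = 11/J)
O = 22 (O = -8 + 30 = 22)
136 + (O - 38)*(f(4) - 5/s(6, -5))² = 136 + (22 - 38)*(11/4 - 5/6)² = 136 - 16*(11*(¼) - 5*⅙)² = 136 - 16*(11/4 - ⅚)² = 136 - 16*(23/12)² = 136 - 16*529/144 = 136 - 529/9 = 695/9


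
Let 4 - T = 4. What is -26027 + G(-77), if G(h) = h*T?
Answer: -26027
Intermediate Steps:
T = 0 (T = 4 - 1*4 = 4 - 4 = 0)
G(h) = 0 (G(h) = h*0 = 0)
-26027 + G(-77) = -26027 + 0 = -26027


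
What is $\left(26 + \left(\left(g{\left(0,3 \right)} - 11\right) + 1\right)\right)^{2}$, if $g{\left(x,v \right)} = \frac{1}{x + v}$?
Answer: $\frac{2401}{9} \approx 266.78$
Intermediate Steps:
$g{\left(x,v \right)} = \frac{1}{v + x}$
$\left(26 + \left(\left(g{\left(0,3 \right)} - 11\right) + 1\right)\right)^{2} = \left(26 + \left(\left(\frac{1}{3 + 0} - 11\right) + 1\right)\right)^{2} = \left(26 + \left(\left(\frac{1}{3} - 11\right) + 1\right)\right)^{2} = \left(26 + \left(- \frac{32}{3} + 1\right)\right)^{2} = \left(26 - \frac{29}{3}\right)^{2} = \left(\frac{49}{3}\right)^{2} = \frac{2401}{9}$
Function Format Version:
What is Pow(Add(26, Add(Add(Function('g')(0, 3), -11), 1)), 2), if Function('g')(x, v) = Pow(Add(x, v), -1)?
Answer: Rational(2401, 9) ≈ 266.78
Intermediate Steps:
Function('g')(x, v) = Pow(Add(v, x), -1)
Pow(Add(26, Add(Add(Function('g')(0, 3), -11), 1)), 2) = Pow(Add(26, Add(Add(Pow(Add(3, 0), -1), -11), 1)), 2) = Pow(Add(26, Add(Add(Pow(3, -1), -11), 1)), 2) = Pow(Add(26, Add(Add(Rational(1, 3), -11), 1)), 2) = Pow(Add(26, Add(Rational(-32, 3), 1)), 2) = Pow(Add(26, Rational(-29, 3)), 2) = Pow(Rational(49, 3), 2) = Rational(2401, 9)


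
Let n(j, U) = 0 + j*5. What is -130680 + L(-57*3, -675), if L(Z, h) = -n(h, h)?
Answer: -127305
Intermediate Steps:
n(j, U) = 5*j (n(j, U) = 0 + 5*j = 5*j)
L(Z, h) = -5*h
-130680 + L(-57*3, -675) = -130680 - 5*(-675) = -130680 + 3375 = -127305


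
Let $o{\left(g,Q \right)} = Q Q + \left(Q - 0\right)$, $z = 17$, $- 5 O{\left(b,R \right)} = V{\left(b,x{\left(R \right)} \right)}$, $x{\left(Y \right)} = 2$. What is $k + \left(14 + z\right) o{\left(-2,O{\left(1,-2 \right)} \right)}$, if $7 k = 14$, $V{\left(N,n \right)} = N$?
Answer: $- \frac{74}{25} \approx -2.96$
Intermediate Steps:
$O{\left(b,R \right)} = - \frac{b}{5}$
$o{\left(g,Q \right)} = Q + Q^{2}$ ($o{\left(g,Q \right)} = Q^{2} + \left(Q + 0\right) = Q^{2} + Q = Q + Q^{2}$)
$k = 2$ ($k = \frac{1}{7} \cdot 14 = 2$)
$k + \left(14 + z\right) o{\left(-2,O{\left(1,-2 \right)} \right)} = 2 + \left(14 + 17\right) \left(- \frac{1}{5}\right) 1 \left(1 - \frac{1}{5}\right) = 2 + 31 \left(- \frac{1 - \frac{1}{5}}{5}\right) = 2 + 31 \left(\left(- \frac{1}{5}\right) \frac{4}{5}\right) = 2 + 31 \left(- \frac{4}{25}\right) = 2 - \frac{124}{25} = - \frac{74}{25}$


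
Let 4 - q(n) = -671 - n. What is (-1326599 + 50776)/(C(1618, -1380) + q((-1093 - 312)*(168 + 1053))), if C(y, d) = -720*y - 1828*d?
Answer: 1275823/357150 ≈ 3.5722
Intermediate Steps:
C(y, d) = -1828*d - 720*y
q(n) = 675 + n (q(n) = 4 - (-671 - n) = 4 + (671 + n) = 675 + n)
(-1326599 + 50776)/(C(1618, -1380) + q((-1093 - 312)*(168 + 1053))) = (-1326599 + 50776)/((-1828*(-1380) - 720*1618) + (675 + (-1093 - 312)*(168 + 1053))) = -1275823/((2522640 - 1164960) + (675 - 1405*1221)) = -1275823/(1357680 + (675 - 1715505)) = -1275823/(1357680 - 1714830) = -1275823/(-357150) = -1275823*(-1/357150) = 1275823/357150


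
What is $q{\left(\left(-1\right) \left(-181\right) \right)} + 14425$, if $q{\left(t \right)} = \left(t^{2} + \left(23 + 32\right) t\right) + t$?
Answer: $57322$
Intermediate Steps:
$q{\left(t \right)} = t^{2} + 56 t$ ($q{\left(t \right)} = \left(t^{2} + 55 t\right) + t = t^{2} + 56 t$)
$q{\left(\left(-1\right) \left(-181\right) \right)} + 14425 = \left(-1\right) \left(-181\right) \left(56 - -181\right) + 14425 = 181 \left(56 + 181\right) + 14425 = 181 \cdot 237 + 14425 = 42897 + 14425 = 57322$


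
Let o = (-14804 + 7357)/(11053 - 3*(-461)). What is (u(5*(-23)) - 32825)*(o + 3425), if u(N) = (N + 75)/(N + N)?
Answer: -32151084025263/286028 ≈ -1.1241e+8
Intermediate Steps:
u(N) = (75 + N)/(2*N) (u(N) = (75 + N)/((2*N)) = (75 + N)*(1/(2*N)) = (75 + N)/(2*N))
o = -7447/12436 (o = -7447/(11053 + 1383) = -7447/12436 ≈ -0.59883)
(u(5*(-23)) - 32825)*(o + 3425) = ((75 + 5*(-23))/(2*((5*(-23)))) - 32825)*(-7447/12436 + 3425) = ((1/2)*(75 - 115)/(-115) - 32825)*(42585853/12436) = ((1/2)*(-1/115)*(-40) - 32825)*(42585853/12436) = (4/23 - 32825)*(42585853/12436) = -754971/23*42585853/12436 = -32151084025263/286028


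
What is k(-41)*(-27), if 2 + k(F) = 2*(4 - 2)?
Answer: -54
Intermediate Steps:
k(F) = 2 (k(F) = -2 + 2*(4 - 2) = -2 + 2*2 = -2 + 4 = 2)
k(-41)*(-27) = 2*(-27) = -54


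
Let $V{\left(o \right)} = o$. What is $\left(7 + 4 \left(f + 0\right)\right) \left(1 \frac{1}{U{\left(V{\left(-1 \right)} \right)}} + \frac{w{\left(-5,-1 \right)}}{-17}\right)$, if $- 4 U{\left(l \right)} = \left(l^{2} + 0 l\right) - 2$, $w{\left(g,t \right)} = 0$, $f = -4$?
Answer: $-36$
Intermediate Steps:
$U{\left(l \right)} = \frac{1}{2} - \frac{l^{2}}{4}$ ($U{\left(l \right)} = - \frac{\left(l^{2} + 0 l\right) - 2}{4} = - \frac{\left(l^{2} + 0\right) - 2}{4} = - \frac{l^{2} - 2}{4} = - \frac{-2 + l^{2}}{4} = \frac{1}{2} - \frac{l^{2}}{4}$)
$\left(7 + 4 \left(f + 0\right)\right) \left(1 \frac{1}{U{\left(V{\left(-1 \right)} \right)}} + \frac{w{\left(-5,-1 \right)}}{-17}\right) = \left(7 + 4 \left(-4 + 0\right)\right) \left(1 \frac{1}{\frac{1}{2} - \frac{\left(-1\right)^{2}}{4}} + \frac{0}{-17}\right) = \left(7 + 4 \left(-4\right)\right) \left(1 \frac{1}{\frac{1}{2} - \frac{1}{4}} + 0 \left(- \frac{1}{17}\right)\right) = \left(7 - 16\right) \left(1 \frac{1}{\frac{1}{2} - \frac{1}{4}} + 0\right) = - 9 \left(1 \frac{1}{\frac{1}{4}} + 0\right) = - 9 \left(1 \cdot 4 + 0\right) = - 9 \left(4 + 0\right) = \left(-9\right) 4 = -36$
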